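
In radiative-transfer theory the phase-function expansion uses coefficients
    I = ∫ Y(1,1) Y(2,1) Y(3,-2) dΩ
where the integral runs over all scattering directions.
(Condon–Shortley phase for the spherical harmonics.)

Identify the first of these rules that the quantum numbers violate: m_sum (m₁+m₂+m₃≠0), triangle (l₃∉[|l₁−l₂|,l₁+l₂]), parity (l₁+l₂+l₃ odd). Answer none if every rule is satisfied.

none

azimuthal sum: 1 + 1 − 2 = 0  ✓
1 ≤ 3 ≤ 3 (triangle on l)  ✓
L = 1 + 2 + 3 = 6 (even)  ✓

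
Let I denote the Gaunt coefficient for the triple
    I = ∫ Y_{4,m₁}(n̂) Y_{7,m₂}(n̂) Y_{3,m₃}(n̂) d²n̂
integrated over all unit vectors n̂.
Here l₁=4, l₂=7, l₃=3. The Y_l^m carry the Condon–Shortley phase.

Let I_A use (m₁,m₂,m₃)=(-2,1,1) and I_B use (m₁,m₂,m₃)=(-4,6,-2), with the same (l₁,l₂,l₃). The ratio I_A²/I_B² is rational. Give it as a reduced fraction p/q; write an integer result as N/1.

140/429

l's match ⇒ only the (l;m) 3-j factors differ between A and B.
A: triangle coeff Δ(4,7,3) = 1/45045; Σ_t [6,6]: t=6:+1/69120 = 1/69120; (3j)²=4/429 [(4 7 3; -2 1 1)], sign=+1
B: triangle coeff Δ(4,7,3) = 1/45045; Σ_t [8,8]: t=8:+1/4838400 = 1/4838400; (3j)²=1/35 [(4 7 3; -4 6 -2)], sign=-1
I_A²/I_B² = (4/429)/(1/35) = 140/429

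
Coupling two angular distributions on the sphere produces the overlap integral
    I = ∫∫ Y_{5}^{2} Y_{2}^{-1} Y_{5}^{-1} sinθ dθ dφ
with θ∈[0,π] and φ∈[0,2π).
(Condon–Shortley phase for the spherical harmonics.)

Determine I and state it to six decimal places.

m-sum 0 ✓  L=12 even ✓  3≤5≤7 ✓
Π(2lᵢ+1) = 11×5×11 = 605
triangle coeff Δ(5,2,5) = 1/38610
Σ_t [0,2]: t=0:+1/2880 t=1:−1/576 t=2:+1/2880 = -1/960
(3j)²=10/429 [(5 2 5; 0 0 0)], sign=+1
Σ_t [0,1]: t=0:+1/1440 t=1:−1/2880 = 1/2880
(3j)²=7/715 [(5 2 5; 2 -1 -1)], sign=+1
⇒ 4πI² = 70/507
I = (+1)√(70/507/(4π)) = 0.10481902

0.104819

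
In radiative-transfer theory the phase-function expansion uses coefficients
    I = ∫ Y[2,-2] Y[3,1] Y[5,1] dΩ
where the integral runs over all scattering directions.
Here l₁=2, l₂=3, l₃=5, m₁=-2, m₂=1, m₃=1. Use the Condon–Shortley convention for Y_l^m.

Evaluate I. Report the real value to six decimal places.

-0.092802

m-sum 0 ✓  L=10 even ✓  1≤5≤5 ✓
Π(2lᵢ+1) = 5×7×11 = 385
triangle coeff Δ(2,3,5) = 1/2310
Σ_t [0,0]: t=0:+1/144 = 1/144
(3j)²=10/231 [(2 3 5; 0 0 0)], sign=-1
Σ_t [0,0]: t=0:+1/1152 = 1/1152
(3j)²=1/154 [(2 3 5; -2 1 1)], sign=+1
⇒ 4πI² = 25/231
I = (-1)√(25/231/(4π)) = -0.09280237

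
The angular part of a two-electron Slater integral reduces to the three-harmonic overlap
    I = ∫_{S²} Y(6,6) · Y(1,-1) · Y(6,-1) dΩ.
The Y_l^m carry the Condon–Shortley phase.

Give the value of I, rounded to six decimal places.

0.000000

Σmᵢ = 4 ≠ 0, so the φ-integral vanishes; I = 0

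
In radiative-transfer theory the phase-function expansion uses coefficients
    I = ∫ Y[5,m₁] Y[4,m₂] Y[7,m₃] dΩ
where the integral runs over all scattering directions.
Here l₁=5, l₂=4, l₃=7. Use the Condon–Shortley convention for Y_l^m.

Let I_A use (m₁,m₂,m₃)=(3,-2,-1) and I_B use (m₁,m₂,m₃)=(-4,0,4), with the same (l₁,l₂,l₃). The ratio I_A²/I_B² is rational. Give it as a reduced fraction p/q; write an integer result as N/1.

21125/19008

Same 5,4,7: normalisation and zero-m 3j drop out of the ratio.
A: Δ: 2! 8! 6! / 17! → 1/6126120; sum: t=0:+1/138240 t=1:−1/604800 t=2:+1/58060800 = 13/2322432; 3j²(5 4 7; 3 -2 -1) = Δ·Π!·Σ² = 1625/94248  (sign +1)
B: Δ: 2! 8! 6! / 17! → 1/6126120; sum: t=1:−1/1451520 t=2:+1/483840 = 1/725760; 3j²(5 4 7; -4 0 4) = Δ·Π!·Σ² = 24/1547  (sign -1)
I_A²/I_B² = (1625/94248)/(24/1547) = 21125/19008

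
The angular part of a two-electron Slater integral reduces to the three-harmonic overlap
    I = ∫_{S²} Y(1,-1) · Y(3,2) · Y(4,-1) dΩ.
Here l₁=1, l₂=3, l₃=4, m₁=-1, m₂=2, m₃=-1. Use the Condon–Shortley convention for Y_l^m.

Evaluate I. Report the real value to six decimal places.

m-sum 0 ✓  L=8 even ✓  2≤4≤4 ✓
Π(2lᵢ+1) = 3×7×9 = 189
triangle coeff Δ(1,3,4) = 1/252
Σ_t [0,0]: t=0:+1/36 = 1/36
(3j)²=4/63 [(1 3 4; 0 0 0)], sign=+1
Σ_t [0,0]: t=0:+1/240 = 1/240
(3j)²=1/84 [(1 3 4; -1 2 -1)], sign=-1
⇒ 4πI² = 1/7
I = (-1)√(1/7/(4π)) = -0.10662181

-0.106622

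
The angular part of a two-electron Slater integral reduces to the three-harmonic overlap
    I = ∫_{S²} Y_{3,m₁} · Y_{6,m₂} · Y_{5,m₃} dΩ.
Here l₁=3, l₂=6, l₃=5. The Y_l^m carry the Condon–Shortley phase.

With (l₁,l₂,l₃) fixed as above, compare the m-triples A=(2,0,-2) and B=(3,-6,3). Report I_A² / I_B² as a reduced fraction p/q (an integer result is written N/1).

l's match ⇒ only the (l;m) 3-j factors differ between A and B.
A: triangle coeff Δ(3,6,5) = 1/675675; Σ_t [0,1]: t=0:+1/34560 t=1:−1/8640 = -1/11520; (3j)²=3/143 [(3 6 5; 2 0 -2)], sign=+1
B: triangle coeff Δ(3,6,5) = 1/675675; Σ_t [0,0]: t=0:+1/1935360 = 1/1935360; (3j)²=1/91 [(3 6 5; 3 -6 3)], sign=+1
I_A²/I_B² = (3/143)/(1/91) = 21/11

21/11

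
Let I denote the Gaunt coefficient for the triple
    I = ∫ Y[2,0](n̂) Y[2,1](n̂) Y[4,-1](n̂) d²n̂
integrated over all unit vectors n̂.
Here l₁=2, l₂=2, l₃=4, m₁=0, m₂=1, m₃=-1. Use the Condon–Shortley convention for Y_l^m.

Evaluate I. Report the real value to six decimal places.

Checks pass: Σm=0; 8 even; l₃=4∈[0,4].
(2·2+1)(2·2+1)(2·4+1) = 225
Δ: 0! 4! 4! / 9! → 1/630
sum: t=0:+1/16 = 1/16
3j²(2 2 4; 0 0 0) = Δ·Π!·Σ² = 2/35  (sign +1)
sum: t=0:+1/24 = 1/24
3j²(2 2 4; 0 1 -1) = Δ·Π!·Σ² = 1/21  (sign -1)
combine: 4πI² = 225·2/35·1/21 = 30/49
take √, sign -1: I = -0.22072812

-0.220728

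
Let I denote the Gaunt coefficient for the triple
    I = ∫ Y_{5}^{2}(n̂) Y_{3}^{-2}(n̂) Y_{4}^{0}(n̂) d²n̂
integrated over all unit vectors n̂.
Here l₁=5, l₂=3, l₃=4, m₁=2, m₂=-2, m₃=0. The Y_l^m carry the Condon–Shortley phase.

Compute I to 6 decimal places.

-0.065427

Rules hold: Σm=0, L=12 even, 2≤4≤8.
N = 11·7·9 = 693
Δ = 4!·6!·2!/13! = 1/180180
Racah Σ t=1..3: t=1:−1/576 t=2:+1/144 t=3:−1/576 = 1/288
⇒ 3j(5 3 4; 0 0 0)² = 20/1001, sgn +1
Racah Σ t=0..1: t=0:+1/864 t=1:−1/576 = -1/1728
⇒ 3j(5 3 4; 2 -2 0)² = 5/1287, sgn -1
4πI² = N·(3j₀)²·(3jₘ)² = 100/1859
I = -1·√(0.0537924/4π) = -0.06542675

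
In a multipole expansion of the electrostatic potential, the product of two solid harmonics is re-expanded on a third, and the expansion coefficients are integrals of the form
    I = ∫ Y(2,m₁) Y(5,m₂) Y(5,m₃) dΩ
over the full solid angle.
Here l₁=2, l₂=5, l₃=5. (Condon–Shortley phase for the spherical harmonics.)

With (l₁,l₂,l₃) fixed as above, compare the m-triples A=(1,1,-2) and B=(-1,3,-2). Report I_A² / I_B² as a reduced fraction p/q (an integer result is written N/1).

21/50

Shared (l₁,l₂,l₃)=(2,5,5): N and (l;000)² cancel in I_A²/I_B².
A: Δ = 2!·2!·8!/13! = 1/38610; Racah Σ t=0..1: t=0:+1/2880 t=1:−1/1440 = -1/2880; ⇒ 3j(2 5 5; 1 1 -2)² = 7/715, sgn +1
B: Δ = 2!·2!·8!/13! = 1/38610; Racah Σ t=1..2: t=1:−1/10080 t=2:+1/2880 = 1/4032; ⇒ 3j(2 5 5; -1 3 -2)² = 10/429, sgn -1
I_A²/I_B² = (7/715)/(10/429) = 21/50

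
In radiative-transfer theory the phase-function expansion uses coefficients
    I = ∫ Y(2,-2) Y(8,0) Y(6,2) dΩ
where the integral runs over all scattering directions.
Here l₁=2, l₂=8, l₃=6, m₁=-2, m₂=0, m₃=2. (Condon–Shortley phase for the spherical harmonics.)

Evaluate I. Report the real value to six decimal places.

m-sum 0 ✓  L=16 even ✓  6≤6≤10 ✓
Π(2lᵢ+1) = 5×17×13 = 1105
triangle coeff Δ(2,8,6) = 1/30940
Σ_t [2,2]: t=2:+1/2073600 = 1/2073600
(3j)²=28/1105 [(2 8 6; 0 0 0)], sign=+1
Σ_t [4,4]: t=4:+1/23224320 = 1/23224320
(3j)²=1/442 [(2 8 6; -2 0 2)], sign=+1
⇒ 4πI² = 14/221
I = (+1)√(14/221/(4π)) = 0.07100075

0.071001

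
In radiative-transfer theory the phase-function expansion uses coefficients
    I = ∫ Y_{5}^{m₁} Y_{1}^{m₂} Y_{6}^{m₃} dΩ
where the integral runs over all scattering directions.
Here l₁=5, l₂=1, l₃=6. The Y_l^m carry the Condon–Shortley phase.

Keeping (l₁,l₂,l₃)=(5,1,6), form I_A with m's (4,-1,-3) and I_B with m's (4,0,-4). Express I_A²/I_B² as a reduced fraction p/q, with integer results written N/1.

Same 5,1,6: normalisation and zero-m 3j drop out of the ratio.
A: Δ: 0! 10! 2! / 13! → 1/858; sum: t=0:+1/725760 = 1/725760; 3j²(5 1 6; 4 -1 -3) = Δ·Π!·Σ² = 1/286  (sign -1)
B: Δ: 0! 10! 2! / 13! → 1/858; sum: t=0:+1/362880 = 1/362880; 3j²(5 1 6; 4 0 -4) = Δ·Π!·Σ² = 10/429  (sign +1)
I_A²/I_B² = (1/286)/(10/429) = 3/20

3/20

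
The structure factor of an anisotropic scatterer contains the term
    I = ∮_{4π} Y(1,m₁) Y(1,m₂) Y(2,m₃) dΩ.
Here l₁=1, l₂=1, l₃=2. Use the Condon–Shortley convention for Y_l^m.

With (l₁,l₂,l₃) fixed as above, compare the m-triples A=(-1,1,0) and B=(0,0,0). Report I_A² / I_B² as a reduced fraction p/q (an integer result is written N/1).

1/4

l's match ⇒ only the (l;m) 3-j factors differ between A and B.
A: triangle coeff Δ(1,1,2) = 1/30; Σ_t [0,0]: t=0:+1/4 = 1/4; (3j)²=1/30 [(1 1 2; -1 1 0)], sign=+1
B: triangle coeff Δ(1,1,2) = 1/30; Σ_t [0,0]: t=0:+1/1 = 1/1; (3j)²=2/15 [(1 1 2; 0 0 0)], sign=+1
I_A²/I_B² = (1/30)/(2/15) = 1/4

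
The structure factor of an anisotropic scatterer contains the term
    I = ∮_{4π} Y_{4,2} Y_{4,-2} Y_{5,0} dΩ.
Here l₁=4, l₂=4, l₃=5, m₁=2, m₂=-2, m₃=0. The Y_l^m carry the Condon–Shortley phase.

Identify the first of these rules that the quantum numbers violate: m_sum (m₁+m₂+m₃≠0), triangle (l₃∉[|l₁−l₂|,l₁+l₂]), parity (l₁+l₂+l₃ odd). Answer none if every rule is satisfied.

m₁+m₂+m₃ = 2 − 2 + 0 = 0  ✓
triangle: |4−4|=0 ≤ l₃=5 ≤ 4+4=8  ✓
parity: l₁+l₂+l₃ = 13 is odd  ✗

parity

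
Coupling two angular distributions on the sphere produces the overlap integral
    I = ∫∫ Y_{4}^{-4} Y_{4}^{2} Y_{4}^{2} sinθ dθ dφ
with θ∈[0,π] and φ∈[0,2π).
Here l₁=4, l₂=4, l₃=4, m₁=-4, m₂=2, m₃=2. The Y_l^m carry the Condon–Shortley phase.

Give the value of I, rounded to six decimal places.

Checks pass: Σm=0; 12 even; l₃=4∈[0,8].
(2·4+1)(2·4+1)(2·4+1) = 729
Δ: 4! 4! 4! / 13! → 1/450450
sum: t=0:+1/13824 t=1:−1/216 t=2:+1/64 t=3:−1/216 t=4:+1/13824 = 5/768
3j²(4 4 4; 0 0 0) = Δ·Π!·Σ² = 18/1001  (sign +1)
sum: t=4:+1/2304 = 1/2304
3j²(4 4 4; -4 2 2) = Δ·Π!·Σ² = 5/143  (sign +1)
combine: 4πI² = 729·18/1001·5/143 = 65610/143143
take √, sign +1: I = 0.19098314

0.190983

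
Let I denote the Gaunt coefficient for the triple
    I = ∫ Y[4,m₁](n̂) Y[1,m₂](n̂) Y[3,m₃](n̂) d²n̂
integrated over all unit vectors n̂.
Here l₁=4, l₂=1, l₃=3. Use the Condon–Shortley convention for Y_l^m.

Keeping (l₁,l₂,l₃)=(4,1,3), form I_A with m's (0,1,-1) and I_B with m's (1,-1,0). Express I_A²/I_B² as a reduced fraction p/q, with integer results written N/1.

3/5

l's match ⇒ only the (l;m) 3-j factors differ between A and B.
A: triangle coeff Δ(4,1,3) = 1/252; Σ_t [2,2]: t=2:+1/96 = 1/96; (3j)²=1/42 [(4 1 3; 0 1 -1)], sign=+1
B: triangle coeff Δ(4,1,3) = 1/252; Σ_t [0,0]: t=0:+1/72 = 1/72; (3j)²=5/126 [(4 1 3; 1 -1 0)], sign=-1
I_A²/I_B² = (1/42)/(5/126) = 3/5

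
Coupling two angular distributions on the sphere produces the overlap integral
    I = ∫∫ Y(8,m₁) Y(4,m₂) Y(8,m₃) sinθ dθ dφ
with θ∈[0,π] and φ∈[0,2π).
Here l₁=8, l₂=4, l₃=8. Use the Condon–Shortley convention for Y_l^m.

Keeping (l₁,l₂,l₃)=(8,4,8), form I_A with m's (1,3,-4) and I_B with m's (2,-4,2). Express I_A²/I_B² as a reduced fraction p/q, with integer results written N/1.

275/504

Same 8,4,8: normalisation and zero-m 3j drop out of the ratio.
A: Δ: 4! 12! 4! / 21! → 1/185175900; sum: t=3:−1/139345920 t=4:+1/313528320 = -1/250822656; 3j²(8 4 8; 1 3 -4) = Δ·Π!·Σ² = 1375/151164  (sign -1)
B: Δ: 4! 12! 4! / 21! → 1/185175900; sum: t=0:+1/298598400 = 1/298598400; 3j²(8 4 8; 2 -4 2) = Δ·Π!·Σ² = 70/4199  (sign +1)
I_A²/I_B² = (1375/151164)/(70/4199) = 275/504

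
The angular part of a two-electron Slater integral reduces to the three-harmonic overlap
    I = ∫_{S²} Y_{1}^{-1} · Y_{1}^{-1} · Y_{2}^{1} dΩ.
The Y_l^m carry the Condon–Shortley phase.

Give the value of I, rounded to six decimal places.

m-sum = -1 − 1 + 1 = -1 ≠ 0 ⇒ I = 0

0.000000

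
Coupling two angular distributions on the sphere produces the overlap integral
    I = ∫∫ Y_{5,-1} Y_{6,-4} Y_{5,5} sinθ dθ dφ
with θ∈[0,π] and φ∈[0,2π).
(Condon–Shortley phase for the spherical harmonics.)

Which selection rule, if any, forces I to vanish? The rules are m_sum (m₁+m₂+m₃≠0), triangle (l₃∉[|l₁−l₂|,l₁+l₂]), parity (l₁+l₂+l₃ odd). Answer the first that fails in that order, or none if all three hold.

none

Σmᵢ = 0  ✓
l₃∈[|l₁−l₂|,l₁+l₂]=[1,11], have l₃=5  ✓
Σlᵢ = 16 ⇒ even  ✓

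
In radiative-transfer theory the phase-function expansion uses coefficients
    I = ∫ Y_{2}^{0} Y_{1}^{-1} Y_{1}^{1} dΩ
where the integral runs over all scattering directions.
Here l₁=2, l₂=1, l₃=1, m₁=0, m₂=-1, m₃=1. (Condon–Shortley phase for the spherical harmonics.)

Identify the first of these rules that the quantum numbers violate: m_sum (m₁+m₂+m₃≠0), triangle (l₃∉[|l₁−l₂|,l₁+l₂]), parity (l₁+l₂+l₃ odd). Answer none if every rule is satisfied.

none

m₁+m₂+m₃ = 0 − 1 + 1 = 0  ✓
triangle: |2−1|=1 ≤ l₃=1 ≤ 2+1=3  ✓
parity: l₁+l₂+l₃ = 4 is even  ✓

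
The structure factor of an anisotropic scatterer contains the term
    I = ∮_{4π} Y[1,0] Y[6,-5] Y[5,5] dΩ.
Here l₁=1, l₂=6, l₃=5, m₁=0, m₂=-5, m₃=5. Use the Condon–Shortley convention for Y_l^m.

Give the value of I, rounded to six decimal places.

-0.135514

Rules hold: Σm=0, L=12 even, 5≤5≤7.
N = 3·13·11 = 429
Δ = 2!·0!·10!/13! = 1/858
Racah Σ t=1..1: t=1:−1/14400 = -1/14400
⇒ 3j(1 6 5; 0 0 0)² = 6/143, sgn +1
Racah Σ t=1..1: t=1:−1/3628800 = -1/3628800
⇒ 3j(1 6 5; 0 -5 5)² = 1/78, sgn -1
4πI² = N·(3j₀)²·(3jₘ)² = 3/13
I = -1·√(0.230769/4π) = -0.13551395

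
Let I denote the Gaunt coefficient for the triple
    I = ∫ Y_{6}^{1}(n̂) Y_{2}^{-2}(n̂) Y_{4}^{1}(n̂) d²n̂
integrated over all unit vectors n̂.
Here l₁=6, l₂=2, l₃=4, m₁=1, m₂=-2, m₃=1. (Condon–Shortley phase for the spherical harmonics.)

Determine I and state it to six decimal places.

-0.094091

Checks pass: Σm=0; 12 even; l₃=4∈[4,8].
(2·6+1)(2·2+1)(2·4+1) = 585
Δ: 4! 8! 0! / 13! → 1/6435
sum: t=2:+1/2304 = 1/2304
3j²(6 2 4; 0 0 0) = Δ·Π!·Σ² = 5/143  (sign +1)
sum: t=0:+1/17280 = 1/17280
3j²(6 2 4; 1 -2 1) = Δ·Π!·Σ² = 7/1287  (sign -1)
combine: 4πI² = 585·5/143·7/1287 = 175/1573
take √, sign -1: I = -0.09409136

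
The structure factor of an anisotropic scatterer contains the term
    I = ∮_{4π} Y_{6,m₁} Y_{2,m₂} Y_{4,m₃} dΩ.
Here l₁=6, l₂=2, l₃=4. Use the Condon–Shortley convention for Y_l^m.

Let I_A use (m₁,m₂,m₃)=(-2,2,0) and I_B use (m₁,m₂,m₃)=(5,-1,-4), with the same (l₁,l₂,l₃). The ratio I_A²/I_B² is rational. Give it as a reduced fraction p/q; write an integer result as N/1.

l's match ⇒ only the (l;m) 3-j factors differ between A and B.
A: triangle coeff Δ(6,2,4) = 1/6435; Σ_t [4,4]: t=4:+1/13824 = 1/13824; (3j)²=14/1287 [(6 2 4; -2 2 0)], sign=+1
B: triangle coeff Δ(6,2,4) = 1/6435; Σ_t [1,1]: t=1:−1/241920 = -1/241920; (3j)²=1/39 [(6 2 4; 5 -1 -4)], sign=-1
I_A²/I_B² = (14/1287)/(1/39) = 14/33

14/33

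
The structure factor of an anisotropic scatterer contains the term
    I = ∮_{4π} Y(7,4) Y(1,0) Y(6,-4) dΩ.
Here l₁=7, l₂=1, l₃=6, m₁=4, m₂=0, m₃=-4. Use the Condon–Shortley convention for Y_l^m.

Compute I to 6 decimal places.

m-sum 0 ✓  L=14 even ✓  6≤6≤8 ✓
Π(2lᵢ+1) = 15×3×13 = 585
triangle coeff Δ(7,1,6) = 1/1365
Σ_t [1,1]: t=1:−1/518400 = -1/518400
(3j)²=7/195 [(7 1 6; 0 0 0)], sign=-1
Σ_t [1,1]: t=1:−1/7257600 = -1/7257600
(3j)²=11/455 [(7 1 6; 4 0 -4)], sign=-1
⇒ 4πI² = 33/65
I = (+1)√(33/65/(4π)) = 0.20099968

0.201000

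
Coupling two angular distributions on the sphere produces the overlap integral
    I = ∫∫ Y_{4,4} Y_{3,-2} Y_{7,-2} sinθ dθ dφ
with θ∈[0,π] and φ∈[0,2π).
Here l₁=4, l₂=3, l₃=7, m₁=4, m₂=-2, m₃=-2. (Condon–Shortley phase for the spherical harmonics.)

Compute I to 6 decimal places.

Checks pass: Σm=0; 14 even; l₃=7∈[1,7].
(2·4+1)(2·3+1)(2·7+1) = 945
Δ: 0! 8! 6! / 15! → 1/45045
sum: t=0:+1/20736 = 1/20736
3j²(4 3 7; 0 0 0) = Δ·Π!·Σ² = 35/1287  (sign -1)
sum: t=0:+1/4838400 = 1/4838400
3j²(4 3 7; 4 -2 -2) = Δ·Π!·Σ² = 1/5005  (sign -1)
combine: 4πI² = 945·35/1287·1/5005 = 105/20449
take √, sign +1: I = 0.02021407

0.020214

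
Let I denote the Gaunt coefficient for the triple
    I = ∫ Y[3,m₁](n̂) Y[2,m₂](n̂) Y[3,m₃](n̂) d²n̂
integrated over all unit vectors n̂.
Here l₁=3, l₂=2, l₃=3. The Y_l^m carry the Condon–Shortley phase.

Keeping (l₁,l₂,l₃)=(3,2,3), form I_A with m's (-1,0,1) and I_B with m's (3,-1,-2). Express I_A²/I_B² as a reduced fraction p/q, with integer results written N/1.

9/25

Same 3,2,3: normalisation and zero-m 3j drop out of the ratio.
A: Δ: 2! 4! 2! / 9! → 1/3780; sum: t=0:+1/96 t=1:−1/6 t=2:+1/16 = -3/32; 3j²(3 2 3; -1 0 1) = Δ·Π!·Σ² = 3/140  (sign -1)
B: Δ: 2! 4! 2! / 9! → 1/3780; sum: t=0:+1/48 = 1/48; 3j²(3 2 3; 3 -1 -2) = Δ·Π!·Σ² = 5/84  (sign -1)
I_A²/I_B² = (3/140)/(5/84) = 9/25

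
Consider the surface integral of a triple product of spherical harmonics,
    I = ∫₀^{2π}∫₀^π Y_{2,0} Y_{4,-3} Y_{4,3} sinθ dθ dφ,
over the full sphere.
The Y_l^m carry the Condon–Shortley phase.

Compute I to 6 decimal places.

0.057344

Rules hold: Σm=0, L=10 even, 2≤4≤6.
N = 5·9·9 = 405
Δ = 2!·2!·6!/11! = 1/13860
Racah Σ t=0..2: t=0:+1/192 t=1:−1/36 t=2:+1/192 = -5/288
⇒ 3j(2 4 4; 0 0 0)² = 20/693, sgn -1
Racah Σ t=0..1: t=0:+1/480 t=1:−1/720 = 1/1440
⇒ 3j(2 4 4; 0 -3 3)² = 7/1980, sgn -1
4πI² = N·(3j₀)²·(3jₘ)² = 5/121
I = +1·√(0.0413223/4π) = 0.05734392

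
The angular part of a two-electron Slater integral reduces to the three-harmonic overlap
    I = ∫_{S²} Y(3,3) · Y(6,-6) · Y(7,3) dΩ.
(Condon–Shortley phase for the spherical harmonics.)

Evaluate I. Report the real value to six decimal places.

m-sum 0 ✓  L=16 even ✓  3≤7≤9 ✓
Π(2lᵢ+1) = 7×13×15 = 1365
triangle coeff Δ(3,6,7) = 1/2042040
Σ_t [0,2]: t=0:+1/207360 t=1:−1/57600 t=2:+1/207360 = -1/129600
(3j)²=168/12155 [(3 6 7; 0 0 0)], sign=+1
Σ_t [0,0]: t=0:+1/174182400 = 1/174182400
(3j)²=3/6188 [(3 6 7; 3 -6 3)], sign=+1
⇒ 4πI² = 378/41327
I = (+1)√(378/41327/(4π)) = 0.02697889

0.026979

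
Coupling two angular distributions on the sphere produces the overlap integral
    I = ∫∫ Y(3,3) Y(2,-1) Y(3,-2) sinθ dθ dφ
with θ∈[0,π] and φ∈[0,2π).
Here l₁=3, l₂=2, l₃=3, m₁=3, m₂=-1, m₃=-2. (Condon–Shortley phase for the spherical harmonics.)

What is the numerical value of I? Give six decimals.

m-sum 0 ✓  L=8 even ✓  1≤3≤5 ✓
Π(2lᵢ+1) = 7×5×7 = 245
triangle coeff Δ(3,2,3) = 1/3780
Σ_t [0,2]: t=0:+1/24 t=1:−1/4 t=2:+1/24 = -1/6
(3j)²=4/105 [(3 2 3; 0 0 0)], sign=+1
Σ_t [0,0]: t=0:+1/48 = 1/48
(3j)²=5/84 [(3 2 3; 3 -1 -2)], sign=-1
⇒ 4πI² = 5/9
I = (-1)√(5/9/(4π)) = -0.21026104

-0.210261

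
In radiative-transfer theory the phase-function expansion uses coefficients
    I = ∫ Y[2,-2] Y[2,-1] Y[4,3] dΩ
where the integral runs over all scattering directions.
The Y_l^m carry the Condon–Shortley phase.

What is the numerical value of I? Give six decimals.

Checks pass: Σm=0; 8 even; l₃=4∈[0,4].
(2·2+1)(2·2+1)(2·4+1) = 225
Δ: 0! 4! 4! / 9! → 1/630
sum: t=0:+1/16 = 1/16
3j²(2 2 4; 0 0 0) = Δ·Π!·Σ² = 2/35  (sign +1)
sum: t=0:+1/144 = 1/144
3j²(2 2 4; -2 -1 3) = Δ·Π!·Σ² = 1/18  (sign -1)
combine: 4πI² = 225·2/35·1/18 = 5/7
take √, sign -1: I = -0.23841361

-0.238414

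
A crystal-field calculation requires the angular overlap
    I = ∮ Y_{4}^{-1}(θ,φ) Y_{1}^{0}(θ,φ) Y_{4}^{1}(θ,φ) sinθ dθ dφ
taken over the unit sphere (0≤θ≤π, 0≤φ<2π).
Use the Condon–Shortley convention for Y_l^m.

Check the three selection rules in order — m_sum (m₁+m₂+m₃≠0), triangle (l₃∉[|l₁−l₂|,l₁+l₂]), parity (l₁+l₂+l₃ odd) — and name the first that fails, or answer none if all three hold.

m₁+m₂+m₃ = -1 + 0 + 1 = 0  ✓
triangle: |4−1|=3 ≤ l₃=4 ≤ 4+1=5  ✓
parity: l₁+l₂+l₃ = 9 is odd  ✗

parity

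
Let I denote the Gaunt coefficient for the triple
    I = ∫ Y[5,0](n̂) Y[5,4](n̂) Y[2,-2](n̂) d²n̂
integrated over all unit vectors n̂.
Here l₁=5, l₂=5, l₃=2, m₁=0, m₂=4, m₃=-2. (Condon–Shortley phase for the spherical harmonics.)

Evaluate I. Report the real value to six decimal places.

0.000000

m-sum = 0 + 4 − 2 = 2 ≠ 0 ⇒ I = 0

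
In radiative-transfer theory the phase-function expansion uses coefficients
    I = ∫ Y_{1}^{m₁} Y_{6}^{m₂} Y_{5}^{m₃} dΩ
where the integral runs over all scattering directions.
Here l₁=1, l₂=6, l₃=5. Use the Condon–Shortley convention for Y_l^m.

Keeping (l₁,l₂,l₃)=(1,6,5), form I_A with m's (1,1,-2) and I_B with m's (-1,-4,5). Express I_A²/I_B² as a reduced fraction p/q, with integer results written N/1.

l's match ⇒ only the (l;m) 3-j factors differ between A and B.
A: triangle coeff Δ(1,6,5) = 1/858; Σ_t [0,0]: t=0:+1/60480 = 1/60480; (3j)²=5/429 [(1 6 5; 1 1 -2)], sign=-1
B: triangle coeff Δ(1,6,5) = 1/858; Σ_t [2,2]: t=2:+1/7257600 = 1/7257600; (3j)²=1/858 [(1 6 5; -1 -4 5)], sign=+1
I_A²/I_B² = (5/429)/(1/858) = 10/1

10/1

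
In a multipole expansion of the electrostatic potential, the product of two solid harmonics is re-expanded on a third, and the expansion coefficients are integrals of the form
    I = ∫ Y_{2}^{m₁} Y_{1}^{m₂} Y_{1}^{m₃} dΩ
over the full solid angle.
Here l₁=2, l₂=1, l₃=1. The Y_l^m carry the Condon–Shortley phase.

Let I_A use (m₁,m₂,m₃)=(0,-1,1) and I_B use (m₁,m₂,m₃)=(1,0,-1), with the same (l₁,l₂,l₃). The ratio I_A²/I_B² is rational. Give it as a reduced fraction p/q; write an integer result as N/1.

Shared (l₁,l₂,l₃)=(2,1,1): N and (l;000)² cancel in I_A²/I_B².
A: Δ = 2!·2!·0!/5! = 1/30; Racah Σ t=0..0: t=0:+1/4 = 1/4; ⇒ 3j(2 1 1; 0 -1 1)² = 1/30, sgn +1
B: Δ = 2!·2!·0!/5! = 1/30; Racah Σ t=1..1: t=1:−1/2 = -1/2; ⇒ 3j(2 1 1; 1 0 -1)² = 1/10, sgn -1
I_A²/I_B² = (1/30)/(1/10) = 1/3

1/3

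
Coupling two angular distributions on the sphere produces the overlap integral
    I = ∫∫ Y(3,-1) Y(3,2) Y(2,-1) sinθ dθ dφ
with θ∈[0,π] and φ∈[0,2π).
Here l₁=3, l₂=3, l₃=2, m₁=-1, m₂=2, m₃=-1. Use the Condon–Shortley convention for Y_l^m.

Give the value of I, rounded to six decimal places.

0.162868

m-sum 0 ✓  L=8 even ✓  0≤2≤6 ✓
Π(2lᵢ+1) = 7×7×5 = 245
triangle coeff Δ(3,3,2) = 1/3780
Σ_t [1,3]: t=1:−1/24 t=2:+1/4 t=3:−1/24 = 1/6
(3j)²=4/105 [(3 3 2; 0 0 0)], sign=+1
Σ_t [3,4]: t=3:−1/12 t=4:+1/48 = -1/16
(3j)²=1/28 [(3 3 2; -1 2 -1)], sign=+1
⇒ 4πI² = 1/3
I = (+1)√(1/3/(4π)) = 0.16286750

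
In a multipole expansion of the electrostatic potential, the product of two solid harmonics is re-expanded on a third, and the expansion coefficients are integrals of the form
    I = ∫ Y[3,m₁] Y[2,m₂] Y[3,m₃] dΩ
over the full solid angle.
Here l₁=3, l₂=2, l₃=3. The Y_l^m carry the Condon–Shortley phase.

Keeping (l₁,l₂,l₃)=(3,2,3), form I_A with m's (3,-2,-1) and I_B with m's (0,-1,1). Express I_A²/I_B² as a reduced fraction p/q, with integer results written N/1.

l's match ⇒ only the (l;m) 3-j factors differ between A and B.
A: triangle coeff Δ(3,2,3) = 1/3780; Σ_t [0,0]: t=0:+1/96 = 1/96; (3j)²=1/42 [(3 2 3; 3 -2 -1)], sign=+1
B: triangle coeff Δ(3,2,3) = 1/3780; Σ_t [0,1]: t=0:+1/12 t=1:−1/8 = -1/24; (3j)²=1/210 [(3 2 3; 0 -1 1)], sign=-1
I_A²/I_B² = (1/42)/(1/210) = 5/1

5/1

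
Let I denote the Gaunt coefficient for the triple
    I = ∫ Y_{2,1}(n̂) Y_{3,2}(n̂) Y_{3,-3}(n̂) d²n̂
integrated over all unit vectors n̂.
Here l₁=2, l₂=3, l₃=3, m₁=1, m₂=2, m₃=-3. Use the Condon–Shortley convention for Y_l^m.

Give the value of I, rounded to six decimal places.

-0.210261

m-sum 0 ✓  L=8 even ✓  1≤3≤5 ✓
Π(2lᵢ+1) = 5×7×7 = 245
triangle coeff Δ(2,3,3) = 1/3780
Σ_t [0,2]: t=0:+1/24 t=1:−1/4 t=2:+1/24 = -1/6
(3j)²=4/105 [(2 3 3; 0 0 0)], sign=+1
Σ_t [1,1]: t=1:−1/48 = -1/48
(3j)²=5/84 [(2 3 3; 1 2 -3)], sign=-1
⇒ 4πI² = 5/9
I = (-1)√(5/9/(4π)) = -0.21026104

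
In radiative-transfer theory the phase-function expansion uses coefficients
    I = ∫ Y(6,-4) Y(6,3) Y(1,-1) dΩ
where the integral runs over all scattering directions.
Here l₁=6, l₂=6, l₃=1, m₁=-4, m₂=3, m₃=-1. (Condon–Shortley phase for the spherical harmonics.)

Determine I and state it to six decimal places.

0.000000

m-sum = -4 + 3 − 1 = -2 ≠ 0 ⇒ I = 0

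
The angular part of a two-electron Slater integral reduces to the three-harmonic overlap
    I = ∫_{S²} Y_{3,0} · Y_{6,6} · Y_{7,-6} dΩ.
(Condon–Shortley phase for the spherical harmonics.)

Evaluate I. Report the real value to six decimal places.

-0.204043

Checks pass: Σm=0; 16 even; l₃=7∈[3,9].
(2·3+1)(2·6+1)(2·7+1) = 1365
Δ: 2! 4! 10! / 17! → 1/2042040
sum: t=0:+1/207360 t=1:−1/57600 t=2:+1/207360 = -1/129600
3j²(3 6 7; 0 0 0) = Δ·Π!·Σ² = 168/12155  (sign +1)
sum: t=2:+1/43545600 = 1/43545600
3j²(3 6 7; 0 6 -6) = Δ·Π!·Σ² = 33/1190  (sign -1)
combine: 4πI² = 1365·168/12155·33/1190 = 756/1445
take √, sign -1: I = -0.20404316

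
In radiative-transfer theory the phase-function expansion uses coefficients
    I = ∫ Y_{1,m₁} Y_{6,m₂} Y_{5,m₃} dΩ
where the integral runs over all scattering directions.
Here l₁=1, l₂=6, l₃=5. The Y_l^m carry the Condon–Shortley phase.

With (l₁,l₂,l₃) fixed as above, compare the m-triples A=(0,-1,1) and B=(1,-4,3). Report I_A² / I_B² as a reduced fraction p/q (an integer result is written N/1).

7/9

Shared (l₁,l₂,l₃)=(1,6,5): N and (l;000)² cancel in I_A²/I_B².
A: Δ = 2!·0!·10!/13! = 1/858; Racah Σ t=1..1: t=1:−1/17280 = -1/17280; ⇒ 3j(1 6 5; 0 -1 1)² = 35/858, sgn -1
B: Δ = 2!·0!·10!/13! = 1/858; Racah Σ t=0..0: t=0:+1/161280 = 1/161280; ⇒ 3j(1 6 5; 1 -4 3)² = 15/286, sgn +1
I_A²/I_B² = (35/858)/(15/286) = 7/9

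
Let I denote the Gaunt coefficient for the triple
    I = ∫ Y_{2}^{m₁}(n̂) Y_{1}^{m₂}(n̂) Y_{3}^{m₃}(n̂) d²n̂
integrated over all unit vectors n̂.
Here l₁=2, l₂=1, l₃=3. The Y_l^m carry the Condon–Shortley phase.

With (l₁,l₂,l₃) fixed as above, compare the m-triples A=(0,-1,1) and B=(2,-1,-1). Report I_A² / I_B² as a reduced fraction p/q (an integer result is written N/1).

Shared (l₁,l₂,l₃)=(2,1,3): N and (l;000)² cancel in I_A²/I_B².
A: Δ = 0!·4!·2!/7! = 1/105; Racah Σ t=0..0: t=0:+1/8 = 1/8; ⇒ 3j(2 1 3; 0 -1 1)² = 2/35, sgn +1
B: Δ = 0!·4!·2!/7! = 1/105; Racah Σ t=0..0: t=0:+1/48 = 1/48; ⇒ 3j(2 1 3; 2 -1 -1)² = 1/105, sgn +1
I_A²/I_B² = (2/35)/(1/105) = 6/1

6/1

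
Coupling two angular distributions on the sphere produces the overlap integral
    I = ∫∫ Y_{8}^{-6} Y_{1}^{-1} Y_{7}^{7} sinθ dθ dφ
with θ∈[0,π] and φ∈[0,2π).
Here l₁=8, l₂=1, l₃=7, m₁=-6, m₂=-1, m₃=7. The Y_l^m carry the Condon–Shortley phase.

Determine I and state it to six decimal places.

m-sum 0 ✓  L=16 even ✓  7≤7≤9 ✓
Π(2lᵢ+1) = 17×3×15 = 765
triangle coeff Δ(8,1,7) = 1/2040
Σ_t [1,1]: t=1:−1/25401600 = -1/25401600
(3j)²=8/255 [(8 1 7; 0 0 0)], sign=+1
Σ_t [0,0]: t=0:+1/174356582400 = 1/174356582400
(3j)²=1/2040 [(8 1 7; -6 -1 7)], sign=+1
⇒ 4πI² = 1/85
I = (+1)√(1/85/(4π)) = 0.03059748

0.030597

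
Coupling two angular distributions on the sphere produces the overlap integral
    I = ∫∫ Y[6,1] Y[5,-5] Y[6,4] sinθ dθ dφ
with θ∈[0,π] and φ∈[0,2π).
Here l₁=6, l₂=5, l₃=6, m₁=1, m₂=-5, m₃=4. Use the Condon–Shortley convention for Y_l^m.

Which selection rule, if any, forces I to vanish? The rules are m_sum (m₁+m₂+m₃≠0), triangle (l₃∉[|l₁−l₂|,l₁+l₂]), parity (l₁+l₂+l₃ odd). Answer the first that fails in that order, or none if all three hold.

Σmᵢ = 0  ✓
l₃∈[|l₁−l₂|,l₁+l₂]=[1,11], have l₃=6  ✓
Σlᵢ = 17 ⇒ odd  ✗

parity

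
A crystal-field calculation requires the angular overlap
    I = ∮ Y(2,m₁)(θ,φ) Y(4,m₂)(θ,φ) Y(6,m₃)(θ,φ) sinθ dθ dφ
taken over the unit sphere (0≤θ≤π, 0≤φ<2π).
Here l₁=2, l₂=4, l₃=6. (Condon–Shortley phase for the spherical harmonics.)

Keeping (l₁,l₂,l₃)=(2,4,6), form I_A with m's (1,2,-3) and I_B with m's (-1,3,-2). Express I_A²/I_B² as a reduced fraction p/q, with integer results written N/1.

63/8

Shared (l₁,l₂,l₃)=(2,4,6): N and (l;000)² cancel in I_A²/I_B².
A: Δ = 0!·4!·8!/13! = 1/6435; Racah Σ t=0..0: t=0:+1/8640 = 1/8640; ⇒ 3j(2 4 6; 1 2 -3)² = 28/715, sgn -1
B: Δ = 0!·4!·8!/13! = 1/6435; Racah Σ t=0..0: t=0:+1/30240 = 1/30240; ⇒ 3j(2 4 6; -1 3 -2)² = 32/6435, sgn +1
I_A²/I_B² = (28/715)/(32/6435) = 63/8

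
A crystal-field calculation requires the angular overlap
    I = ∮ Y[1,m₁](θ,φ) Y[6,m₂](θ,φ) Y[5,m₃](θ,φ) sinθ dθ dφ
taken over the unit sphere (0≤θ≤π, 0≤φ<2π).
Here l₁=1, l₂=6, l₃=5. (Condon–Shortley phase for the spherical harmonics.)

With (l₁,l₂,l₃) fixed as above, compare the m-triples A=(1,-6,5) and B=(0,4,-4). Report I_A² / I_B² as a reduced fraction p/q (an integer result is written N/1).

Shared (l₁,l₂,l₃)=(1,6,5): N and (l;000)² cancel in I_A²/I_B².
A: Δ = 2!·0!·10!/13! = 1/858; Racah Σ t=0..0: t=0:+1/7257600 = 1/7257600; ⇒ 3j(1 6 5; 1 -6 5)² = 1/13, sgn +1
B: Δ = 2!·0!·10!/13! = 1/858; Racah Σ t=1..1: t=1:−1/362880 = -1/362880; ⇒ 3j(1 6 5; 0 4 -4)² = 10/429, sgn +1
I_A²/I_B² = (1/13)/(10/429) = 33/10

33/10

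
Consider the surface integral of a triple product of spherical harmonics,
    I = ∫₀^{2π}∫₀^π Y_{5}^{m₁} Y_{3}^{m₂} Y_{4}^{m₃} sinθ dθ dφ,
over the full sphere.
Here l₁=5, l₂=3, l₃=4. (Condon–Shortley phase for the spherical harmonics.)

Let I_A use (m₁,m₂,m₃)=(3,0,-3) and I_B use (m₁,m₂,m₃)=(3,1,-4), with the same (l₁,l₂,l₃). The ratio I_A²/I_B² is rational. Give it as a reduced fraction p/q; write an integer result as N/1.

Shared (l₁,l₂,l₃)=(5,3,4): N and (l;000)² cancel in I_A²/I_B².
A: Δ = 4!·6!·2!/13! = 1/180180; Racah Σ t=1..2: t=1:−1/1440 t=2:+1/2880 = -1/2880; ⇒ 3j(5 3 4; 3 0 -3)² = 7/715, sgn +1
B: Δ = 4!·6!·2!/13! = 1/180180; Racah Σ t=2..2: t=2:+1/5760 = 1/5760; ⇒ 3j(5 3 4; 3 1 -4)² = 56/2145, sgn +1
I_A²/I_B² = (7/715)/(56/2145) = 3/8

3/8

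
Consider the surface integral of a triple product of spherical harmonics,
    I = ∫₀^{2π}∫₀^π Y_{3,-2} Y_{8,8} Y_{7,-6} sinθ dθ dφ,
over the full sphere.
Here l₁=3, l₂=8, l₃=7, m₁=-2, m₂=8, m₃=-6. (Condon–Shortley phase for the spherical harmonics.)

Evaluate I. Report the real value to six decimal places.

m-sum 0 ✓  L=18 even ✓  5≤7≤11 ✓
Π(2lᵢ+1) = 7×17×15 = 1785
triangle coeff Δ(3,8,7) = 1/5290740
Σ_t [1,3]: t=1:−1/7257600 t=2:+1/2073600 t=3:−1/7257600 = 1/4838400
(3j)²=252/20995 [(3 8 7; 0 0 0)], sign=-1
Σ_t [4,4]: t=4:+1/11496038400 = 1/11496038400
(3j)²=65/2907 [(3 8 7; -2 8 -6)], sign=-1
⇒ 4πI² = 2940/6137
I = (+1)√(2940/6137/(4π)) = 0.19524983

0.195250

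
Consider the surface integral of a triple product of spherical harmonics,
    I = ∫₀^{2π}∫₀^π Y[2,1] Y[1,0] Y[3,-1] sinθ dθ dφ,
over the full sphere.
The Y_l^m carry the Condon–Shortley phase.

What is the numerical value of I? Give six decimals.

Checks pass: Σm=0; 6 even; l₃=3∈[1,3].
(2·2+1)(2·1+1)(2·3+1) = 105
Δ: 0! 4! 2! / 7! → 1/105
sum: t=0:+1/4 = 1/4
3j²(2 1 3; 0 0 0) = Δ·Π!·Σ² = 3/35  (sign -1)
sum: t=0:+1/6 = 1/6
3j²(2 1 3; 1 0 -1) = Δ·Π!·Σ² = 8/105  (sign +1)
combine: 4πI² = 105·3/35·8/105 = 24/35
take √, sign -1: I = -0.23359668

-0.233597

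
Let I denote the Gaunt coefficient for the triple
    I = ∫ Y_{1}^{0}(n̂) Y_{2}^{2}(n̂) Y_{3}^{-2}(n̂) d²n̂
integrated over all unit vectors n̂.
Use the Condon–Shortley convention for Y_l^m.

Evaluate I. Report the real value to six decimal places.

Checks pass: Σm=0; 6 even; l₃=3∈[1,3].
(2·1+1)(2·2+1)(2·3+1) = 105
Δ: 0! 2! 4! / 7! → 1/105
sum: t=0:+1/4 = 1/4
3j²(1 2 3; 0 0 0) = Δ·Π!·Σ² = 3/35  (sign -1)
sum: t=0:+1/24 = 1/24
3j²(1 2 3; 0 2 -2) = Δ·Π!·Σ² = 1/21  (sign -1)
combine: 4πI² = 105·3/35·1/21 = 3/7
take √, sign +1: I = 0.18467439

0.184674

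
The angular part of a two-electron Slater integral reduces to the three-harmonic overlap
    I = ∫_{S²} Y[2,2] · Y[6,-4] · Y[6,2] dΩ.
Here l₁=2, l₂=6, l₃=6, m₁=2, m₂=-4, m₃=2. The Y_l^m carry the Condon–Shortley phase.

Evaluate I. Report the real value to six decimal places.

Rules hold: Σm=0, L=14 even, 4≤6≤8.
N = 5·13·13 = 845
Δ = 2!·2!·10!/15! = 1/90090
Racah Σ t=0..2: t=0:+1/69120 t=1:−1/14400 t=2:+1/69120 = -7/172800
⇒ 3j(2 6 6; 0 0 0)² = 14/715, sgn -1
Racah Σ t=0..0: t=0:+1/322560 = 1/322560
⇒ 3j(2 6 6; 2 -4 2)² = 18/1001, sgn +1
4πI² = N·(3j₀)²·(3jₘ)² = 36/121
I = -1·√(0.297521/4π) = -0.15386989

-0.153870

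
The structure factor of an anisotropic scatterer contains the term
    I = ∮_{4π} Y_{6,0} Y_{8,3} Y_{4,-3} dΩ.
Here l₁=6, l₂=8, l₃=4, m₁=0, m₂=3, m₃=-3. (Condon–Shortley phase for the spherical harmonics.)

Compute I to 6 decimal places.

0.139408

Rules hold: Σm=0, L=18 even, 2≤4≤14.
N = 13·17·9 = 1989
Δ = 10!·2!·6!/19! = 1/23279256
Racah Σ t=4..6: t=4:+1/1658880 t=5:−1/518400 t=6:+1/1658880 = -1/1382400
⇒ 3j(6 8 4; 0 0 0)² = 504/46189, sgn -1
Racah Σ t=5..6: t=5:−1/10368000 t=6:+1/4147200 = 1/6912000
⇒ 3j(6 8 4; 0 3 -3)² = 189/16796, sgn -1
4πI² = N·(3j₀)²·(3jₘ)² = 214326/877591
I = +1·√(0.244221/4π) = 0.13940759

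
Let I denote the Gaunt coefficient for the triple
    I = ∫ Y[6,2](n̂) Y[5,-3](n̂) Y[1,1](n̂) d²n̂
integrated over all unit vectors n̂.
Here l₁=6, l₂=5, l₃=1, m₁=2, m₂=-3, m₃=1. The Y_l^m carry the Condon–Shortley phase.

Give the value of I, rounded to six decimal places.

0.100084

Rules hold: Σm=0, L=12 even, 1≤1≤11.
N = 13·11·3 = 429
Δ = 10!·2!·0!/13! = 1/858
Racah Σ t=5..5: t=5:−1/14400 = -1/14400
⇒ 3j(6 5 1; 0 0 0)² = 6/143, sgn +1
Racah Σ t=2..2: t=2:+1/161280 = 1/161280
⇒ 3j(6 5 1; 2 -3 1)² = 1/143, sgn +1
4πI² = N·(3j₀)²·(3jₘ)² = 18/143
I = +1·√(0.125874/4π) = 0.10008369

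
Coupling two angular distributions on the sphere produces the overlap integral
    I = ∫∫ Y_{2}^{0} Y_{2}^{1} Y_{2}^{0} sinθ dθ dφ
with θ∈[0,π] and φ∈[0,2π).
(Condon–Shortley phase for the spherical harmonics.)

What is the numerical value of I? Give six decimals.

Σmᵢ = 1 ≠ 0, so the φ-integral vanishes; I = 0

0.000000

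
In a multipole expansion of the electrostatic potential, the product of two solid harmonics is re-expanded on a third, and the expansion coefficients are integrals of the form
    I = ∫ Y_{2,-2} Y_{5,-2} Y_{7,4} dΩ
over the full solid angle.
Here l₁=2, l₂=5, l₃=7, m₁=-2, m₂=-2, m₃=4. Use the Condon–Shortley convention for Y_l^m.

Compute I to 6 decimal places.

0.205860

Rules hold: Σm=0, L=14 even, 3≤7≤7.
N = 5·11·15 = 825
Δ = 0!·4!·10!/15! = 1/15015
Racah Σ t=0..0: t=0:+1/57600 = 1/57600
⇒ 3j(2 5 7; 0 0 0)² = 21/715, sgn -1
Racah Σ t=0..0: t=0:+1/725760 = 1/725760
⇒ 3j(2 5 7; -2 -2 4)² = 2/91, sgn -1
4πI² = N·(3j₀)²·(3jₘ)² = 90/169
I = +1·√(0.532544/4π) = 0.20586047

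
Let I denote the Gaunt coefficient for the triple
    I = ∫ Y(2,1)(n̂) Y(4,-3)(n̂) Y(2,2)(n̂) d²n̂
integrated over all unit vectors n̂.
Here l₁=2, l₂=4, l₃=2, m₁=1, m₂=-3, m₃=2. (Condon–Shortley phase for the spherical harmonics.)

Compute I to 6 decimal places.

-0.238414

Rules hold: Σm=0, L=8 even, 2≤2≤6.
N = 5·9·5 = 225
Δ = 4!·0!·4!/9! = 1/630
Racah Σ t=2..2: t=2:+1/16 = 1/16
⇒ 3j(2 4 2; 0 0 0)² = 2/35, sgn +1
Racah Σ t=1..1: t=1:−1/144 = -1/144
⇒ 3j(2 4 2; 1 -3 2)² = 1/18, sgn -1
4πI² = N·(3j₀)²·(3jₘ)² = 5/7
I = -1·√(0.714286/4π) = -0.23841361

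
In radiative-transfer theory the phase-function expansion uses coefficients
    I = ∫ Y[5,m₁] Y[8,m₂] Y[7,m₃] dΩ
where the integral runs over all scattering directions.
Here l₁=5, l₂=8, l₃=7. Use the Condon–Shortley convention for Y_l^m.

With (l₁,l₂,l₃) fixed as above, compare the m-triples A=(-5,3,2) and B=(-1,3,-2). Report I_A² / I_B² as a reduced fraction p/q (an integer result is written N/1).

Same 5,8,7: normalisation and zero-m 3j drop out of the ratio.
A: Δ: 6! 4! 10! / 21! → 1/814773960; sum: t=6:+1/248832000 = 1/248832000; 3j²(5 8 7; -5 3 2) = Δ·Π!·Σ² = 63/4199  (sign -1)
B: Δ: 6! 4! 10! / 21! → 1/814773960; sum: t=2:+1/418037760 t=3:−1/17418240 t=4:+1/5806080 t=5:−1/12441600 t=6:+1/248832000 = 61/1492992000; 3j²(5 8 7; -1 3 -2) = Δ·Π!·Σ² = 3721/503880  (sign -1)
I_A²/I_B² = (63/4199)/(3721/503880) = 7560/3721

7560/3721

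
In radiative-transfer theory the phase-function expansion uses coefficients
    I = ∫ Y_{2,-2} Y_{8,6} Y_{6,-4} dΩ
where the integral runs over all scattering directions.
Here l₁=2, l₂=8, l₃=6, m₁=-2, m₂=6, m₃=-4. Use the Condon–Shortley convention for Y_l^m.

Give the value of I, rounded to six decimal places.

Rules hold: Σm=0, L=16 even, 6≤6≤10.
N = 5·17·13 = 1105
Δ = 4!·0!·12!/17! = 1/30940
Racah Σ t=2..2: t=2:+1/2073600 = 1/2073600
⇒ 3j(2 8 6; 0 0 0)² = 28/1105, sgn +1
Racah Σ t=4..4: t=4:+1/174182400 = 1/174182400
⇒ 3j(2 8 6; -2 6 -4)² = 11/340, sgn +1
4πI² = N·(3j₀)²·(3jₘ)² = 77/85
I = +1·√(0.905882/4π) = 0.26849176

0.268492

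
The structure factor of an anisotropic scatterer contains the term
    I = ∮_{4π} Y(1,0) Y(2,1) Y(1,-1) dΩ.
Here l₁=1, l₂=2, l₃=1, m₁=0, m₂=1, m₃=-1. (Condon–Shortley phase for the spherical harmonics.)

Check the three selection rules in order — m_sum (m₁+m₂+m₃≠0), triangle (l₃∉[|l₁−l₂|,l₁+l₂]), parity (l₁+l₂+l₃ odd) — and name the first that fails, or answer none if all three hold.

none

m₁+m₂+m₃ = 0 + 1 − 1 = 0  ✓
triangle: |1−2|=1 ≤ l₃=1 ≤ 1+2=3  ✓
parity: l₁+l₂+l₃ = 4 is even  ✓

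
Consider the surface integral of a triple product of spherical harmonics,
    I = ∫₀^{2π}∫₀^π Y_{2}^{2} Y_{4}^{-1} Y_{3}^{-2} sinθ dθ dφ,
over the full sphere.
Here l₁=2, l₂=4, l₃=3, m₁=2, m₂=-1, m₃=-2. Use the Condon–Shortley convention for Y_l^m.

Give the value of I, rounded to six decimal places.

Σmᵢ = -1 ≠ 0, so the φ-integral vanishes; I = 0

0.000000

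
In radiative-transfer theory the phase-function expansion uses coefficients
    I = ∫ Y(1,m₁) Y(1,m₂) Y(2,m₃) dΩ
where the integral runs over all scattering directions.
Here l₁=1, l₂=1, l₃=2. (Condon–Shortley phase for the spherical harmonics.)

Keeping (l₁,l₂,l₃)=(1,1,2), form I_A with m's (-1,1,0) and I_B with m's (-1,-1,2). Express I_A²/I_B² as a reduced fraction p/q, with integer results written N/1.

Shared (l₁,l₂,l₃)=(1,1,2): N and (l;000)² cancel in I_A²/I_B².
A: Δ = 0!·2!·2!/5! = 1/30; Racah Σ t=0..0: t=0:+1/4 = 1/4; ⇒ 3j(1 1 2; -1 1 0)² = 1/30, sgn +1
B: Δ = 0!·2!·2!/5! = 1/30; Racah Σ t=0..0: t=0:+1/4 = 1/4; ⇒ 3j(1 1 2; -1 -1 2)² = 1/5, sgn +1
I_A²/I_B² = (1/30)/(1/5) = 1/6

1/6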